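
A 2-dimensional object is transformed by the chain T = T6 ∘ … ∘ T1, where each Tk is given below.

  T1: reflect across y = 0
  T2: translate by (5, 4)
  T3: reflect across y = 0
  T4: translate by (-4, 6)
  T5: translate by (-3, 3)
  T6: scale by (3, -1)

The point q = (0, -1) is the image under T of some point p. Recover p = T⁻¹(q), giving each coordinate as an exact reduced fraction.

p = (2, -4)

T1 = [1 0 0; 0 -1 0; 0 0 1]
T2·T1 = [1 0 5; 0 -1 4; 0 0 1]
T3·…·T1 = [1 0 5; 0 1 -4; 0 0 1]
T4·…·T1 = [1 0 1; 0 1 2; 0 0 1]
T5·…·T1 = [1 0 -2; 0 1 5; 0 0 1]
T6·…·T1 = [3 0 -6; 0 -1 -5; 0 0 1]
det M = -3; M⁻¹ = [1/3 0 2; 0 -1 -5; 0 0 1]
M⁻¹ · (0, -1)ᵀ = (2, -4)ᵀ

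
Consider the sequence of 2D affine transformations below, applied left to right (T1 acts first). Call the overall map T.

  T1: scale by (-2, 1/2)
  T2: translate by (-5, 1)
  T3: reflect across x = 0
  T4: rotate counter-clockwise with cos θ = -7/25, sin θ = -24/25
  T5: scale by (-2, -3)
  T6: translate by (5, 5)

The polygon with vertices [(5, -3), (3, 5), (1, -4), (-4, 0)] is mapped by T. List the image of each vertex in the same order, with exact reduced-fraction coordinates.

image vertices: (359/25, 2389/50), (111/25, 1981/50), (271/25, 608/25), (7/5, -14/5)

T1 scale by (-2, 1/2): (5, -3) → (-10, -3/2); (3, 5) → (-6, 5/2); (1, -4) → (-2, -2); (-4, 0) → (8, 0)
T2 translate by (-5, 1): (-10, -3/2) → (-15, -1/2); (-6, 5/2) → (-11, 7/2); (-2, -2) → (-7, -1); (8, 0) → (3, 1)
T3 reflect across x = 0: (-15, -1/2) → (15, -1/2); (-11, 7/2) → (11, 7/2); (-7, -1) → (7, -1); (3, 1) → (-3, 1)
T4 rotate counter-clockwise with cos θ = -7/25, sin θ = -24/25: (15, -1/2) → (-117/25, -713/50); (11, 7/2) → (7/25, -577/50); (7, -1) → (-73/25, -161/25); (-3, 1) → (9/5, 13/5)
T5 scale by (-2, -3): (-117/25, -713/50) → (234/25, 2139/50); (7/25, -577/50) → (-14/25, 1731/50); (-73/25, -161/25) → (146/25, 483/25); (9/5, 13/5) → (-18/5, -39/5)
T6 translate by (5, 5): (234/25, 2139/50) → (359/25, 2389/50); (-14/25, 1731/50) → (111/25, 1981/50); (146/25, 483/25) → (271/25, 608/25); (-18/5, -39/5) → (7/5, -14/5)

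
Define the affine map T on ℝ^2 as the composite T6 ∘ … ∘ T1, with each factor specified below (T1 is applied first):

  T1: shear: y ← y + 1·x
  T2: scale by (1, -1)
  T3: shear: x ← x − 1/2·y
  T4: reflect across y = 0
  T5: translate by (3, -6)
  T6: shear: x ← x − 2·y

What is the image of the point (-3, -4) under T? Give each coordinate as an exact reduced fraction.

T1 shear: y ← y + 1·x: (-3, -4) → (-3, -7)
T2 scale by (1, -1): (-3, -7) → (-3, 7)
T3 shear: x ← x − 1/2·y: (-3, 7) → (-13/2, 7)
T4 reflect across y = 0: (-13/2, 7) → (-13/2, -7)
T5 translate by (3, -6): (-13/2, -7) → (-7/2, -13)
T6 shear: x ← x − 2·y: (-7/2, -13) → (45/2, -13)

T(p) = (45/2, -13)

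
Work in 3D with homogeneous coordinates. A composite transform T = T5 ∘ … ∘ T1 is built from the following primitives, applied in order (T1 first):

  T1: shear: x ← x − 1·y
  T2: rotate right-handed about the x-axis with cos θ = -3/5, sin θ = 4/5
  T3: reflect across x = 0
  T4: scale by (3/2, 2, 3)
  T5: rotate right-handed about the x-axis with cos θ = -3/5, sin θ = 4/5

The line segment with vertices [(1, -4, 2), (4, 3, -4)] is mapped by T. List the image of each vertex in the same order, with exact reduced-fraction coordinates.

image vertices: (-15/2, 48/5, 46/5), (-3/2, -66/5, -32/5)

T1 shear: x ← x − 1·y: (1, -4, 2) → (5, -4, 2); (4, 3, -4) → (1, 3, -4)
T2 rotate right-handed about the x-axis with cos θ = -3/5, sin θ = 4/5: (5, -4, 2) → (5, 4/5, -22/5); (1, 3, -4) → (1, 7/5, 24/5)
T3 reflect across x = 0: (5, 4/5, -22/5) → (-5, 4/5, -22/5); (1, 7/5, 24/5) → (-1, 7/5, 24/5)
T4 scale by (3/2, 2, 3): (-5, 4/5, -22/5) → (-15/2, 8/5, -66/5); (-1, 7/5, 24/5) → (-3/2, 14/5, 72/5)
T5 rotate right-handed about the x-axis with cos θ = -3/5, sin θ = 4/5: (-15/2, 8/5, -66/5) → (-15/2, 48/5, 46/5); (-3/2, 14/5, 72/5) → (-3/2, -66/5, -32/5)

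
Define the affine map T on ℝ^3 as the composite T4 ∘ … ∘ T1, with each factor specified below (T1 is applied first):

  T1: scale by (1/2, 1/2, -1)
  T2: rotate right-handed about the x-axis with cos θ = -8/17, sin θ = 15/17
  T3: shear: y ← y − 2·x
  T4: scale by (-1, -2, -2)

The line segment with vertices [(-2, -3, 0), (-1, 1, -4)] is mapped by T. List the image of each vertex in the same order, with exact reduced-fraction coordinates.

image vertices: (1, -92/17, 45/17), (1/2, 94/17, 49/17)

T1 scale by (1/2, 1/2, -1): (-2, -3, 0) → (-1, -3/2, 0); (-1, 1, -4) → (-1/2, 1/2, 4)
T2 rotate right-handed about the x-axis with cos θ = -8/17, sin θ = 15/17: (-1, -3/2, 0) → (-1, 12/17, -45/34); (-1/2, 1/2, 4) → (-1/2, -64/17, -49/34)
T3 shear: y ← y − 2·x: (-1, 12/17, -45/34) → (-1, 46/17, -45/34); (-1/2, -64/17, -49/34) → (-1/2, -47/17, -49/34)
T4 scale by (-1, -2, -2): (-1, 46/17, -45/34) → (1, -92/17, 45/17); (-1/2, -47/17, -49/34) → (1/2, 94/17, 49/17)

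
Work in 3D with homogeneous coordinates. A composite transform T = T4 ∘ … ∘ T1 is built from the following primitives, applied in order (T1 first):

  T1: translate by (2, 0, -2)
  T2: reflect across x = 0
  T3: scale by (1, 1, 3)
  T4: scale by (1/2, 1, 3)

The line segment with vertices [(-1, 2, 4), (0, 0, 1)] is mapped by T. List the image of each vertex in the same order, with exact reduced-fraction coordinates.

T1 translate by (2, 0, -2): (-1, 2, 4) → (1, 2, 2); (0, 0, 1) → (2, 0, -1)
T2 reflect across x = 0: (1, 2, 2) → (-1, 2, 2); (2, 0, -1) → (-2, 0, -1)
T3 scale by (1, 1, 3): (-1, 2, 2) → (-1, 2, 6); (-2, 0, -1) → (-2, 0, -3)
T4 scale by (1/2, 1, 3): (-1, 2, 6) → (-1/2, 2, 18); (-2, 0, -3) → (-1, 0, -9)

image vertices: (-1/2, 2, 18), (-1, 0, -9)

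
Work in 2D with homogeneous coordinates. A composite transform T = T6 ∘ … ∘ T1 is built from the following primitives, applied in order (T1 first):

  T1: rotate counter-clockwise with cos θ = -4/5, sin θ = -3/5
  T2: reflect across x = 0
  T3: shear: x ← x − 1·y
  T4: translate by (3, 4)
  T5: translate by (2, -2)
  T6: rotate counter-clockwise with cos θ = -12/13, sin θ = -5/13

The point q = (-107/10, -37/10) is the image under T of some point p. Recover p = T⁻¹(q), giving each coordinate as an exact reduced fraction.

T1 = [-4/5 3/5 0; -3/5 -4/5 0; 0 0 1]
T2·T1 = [4/5 -3/5 0; -3/5 -4/5 0; 0 0 1]
T3·…·T1 = [7/5 1/5 0; -3/5 -4/5 0; 0 0 1]
T4·…·T1 = [7/5 1/5 3; -3/5 -4/5 4; 0 0 1]
T5·…·T1 = [7/5 1/5 5; -3/5 -4/5 2; 0 0 1]
T6·…·T1 = [-99/65 -32/65 -50/13; 1/65 43/65 -49/13; 0 0 1]
det M = -1; M⁻¹ = [-43/65 -32/65 -22/5; 1/65 99/65 29/5; 0 0 1]
M⁻¹ · (-107/10, -37/10)ᵀ = (9/2, 0)ᵀ

p = (9/2, 0)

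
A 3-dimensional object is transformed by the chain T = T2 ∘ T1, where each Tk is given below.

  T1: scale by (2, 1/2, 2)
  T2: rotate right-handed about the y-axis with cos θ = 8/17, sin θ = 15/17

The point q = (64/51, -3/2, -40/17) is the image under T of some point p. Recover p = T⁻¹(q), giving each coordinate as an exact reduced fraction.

p = (4/3, -3, 0)

T1 = [2 0 0 0; 0 1/2 0 0; 0 0 2 0; 0 0 0 1]
T2·T1 = [16/17 0 30/17 0; 0 1/2 0 0; -30/17 0 16/17 0; 0 0 0 1]
det M = 2; M⁻¹ = [4/17 0 -15/34 0; 0 2 0 0; 15/34 0 4/17 0; 0 0 0 1]
M⁻¹ · (64/51, -3/2, -40/17)ᵀ = (4/3, -3, 0)ᵀ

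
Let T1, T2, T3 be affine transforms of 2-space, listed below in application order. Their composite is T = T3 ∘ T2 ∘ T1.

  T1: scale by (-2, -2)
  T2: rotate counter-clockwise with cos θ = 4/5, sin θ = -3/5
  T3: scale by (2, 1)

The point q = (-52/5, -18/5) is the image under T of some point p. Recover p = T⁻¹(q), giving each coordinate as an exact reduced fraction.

p = (1, 3)

T1 = [-2 0 0; 0 -2 0; 0 0 1]
T2·T1 = [-8/5 -6/5 0; 6/5 -8/5 0; 0 0 1]
T3·…·T1 = [-16/5 -12/5 0; 6/5 -8/5 0; 0 0 1]
det M = 8; M⁻¹ = [-1/5 3/10 0; -3/20 -2/5 0; 0 0 1]
M⁻¹ · (-52/5, -18/5)ᵀ = (1, 3)ᵀ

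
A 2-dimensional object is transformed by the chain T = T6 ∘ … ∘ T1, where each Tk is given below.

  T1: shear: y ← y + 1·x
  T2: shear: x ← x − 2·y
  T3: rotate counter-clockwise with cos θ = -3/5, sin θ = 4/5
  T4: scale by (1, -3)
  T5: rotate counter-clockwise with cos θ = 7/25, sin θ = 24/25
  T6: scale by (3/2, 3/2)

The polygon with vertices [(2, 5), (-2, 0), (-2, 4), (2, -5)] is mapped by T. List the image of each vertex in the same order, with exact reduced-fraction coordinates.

T1 shear: y ← y + 1·x: (2, 5) → (2, 7); (-2, 0) → (-2, -2); (-2, 4) → (-2, 2); (2, -5) → (2, -3)
T2 shear: x ← x − 2·y: (2, 7) → (-12, 7); (-2, -2) → (2, -2); (-2, 2) → (-6, 2); (2, -3) → (8, -3)
T3 rotate counter-clockwise with cos θ = -3/5, sin θ = 4/5: (-12, 7) → (8/5, -69/5); (2, -2) → (2/5, 14/5); (-6, 2) → (2, -6); (8, -3) → (-12/5, 41/5)
T4 scale by (1, -3): (8/5, -69/5) → (8/5, 207/5); (2/5, 14/5) → (2/5, -42/5); (2, -6) → (2, 18); (-12/5, 41/5) → (-12/5, -123/5)
T5 rotate counter-clockwise with cos θ = 7/25, sin θ = 24/25: (8/5, 207/5) → (-4912/125, 1641/125); (2/5, -42/5) → (1022/125, -246/125); (2, 18) → (-418/25, 174/25); (-12/5, -123/5) → (2868/125, -1149/125)
T6 scale by (3/2, 3/2): (-4912/125, 1641/125) → (-7368/125, 4923/250); (1022/125, -246/125) → (1533/125, -369/125); (-418/25, 174/25) → (-627/25, 261/25); (2868/125, -1149/125) → (4302/125, -3447/250)

image vertices: (-7368/125, 4923/250), (1533/125, -369/125), (-627/25, 261/25), (4302/125, -3447/250)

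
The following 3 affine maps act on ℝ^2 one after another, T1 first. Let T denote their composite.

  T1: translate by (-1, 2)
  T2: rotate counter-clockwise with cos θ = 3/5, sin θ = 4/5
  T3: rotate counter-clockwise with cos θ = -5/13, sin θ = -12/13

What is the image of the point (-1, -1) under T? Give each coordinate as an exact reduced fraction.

T1 translate by (-1, 2): (-1, -1) → (-2, 1)
T2 rotate counter-clockwise with cos θ = 3/5, sin θ = 4/5: (-2, 1) → (-2, -1)
T3 rotate counter-clockwise with cos θ = -5/13, sin θ = -12/13: (-2, -1) → (-2/13, 29/13)

T(p) = (-2/13, 29/13)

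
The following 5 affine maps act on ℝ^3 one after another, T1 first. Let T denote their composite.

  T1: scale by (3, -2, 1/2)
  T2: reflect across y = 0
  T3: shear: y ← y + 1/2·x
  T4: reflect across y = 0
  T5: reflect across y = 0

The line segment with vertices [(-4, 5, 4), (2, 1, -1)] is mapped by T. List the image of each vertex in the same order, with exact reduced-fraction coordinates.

image vertices: (-12, 4, 2), (6, 5, -1/2)

T1 scale by (3, -2, 1/2): (-4, 5, 4) → (-12, -10, 2); (2, 1, -1) → (6, -2, -1/2)
T2 reflect across y = 0: (-12, -10, 2) → (-12, 10, 2); (6, -2, -1/2) → (6, 2, -1/2)
T3 shear: y ← y + 1/2·x: (-12, 10, 2) → (-12, 4, 2); (6, 2, -1/2) → (6, 5, -1/2)
T4 reflect across y = 0: (-12, 4, 2) → (-12, -4, 2); (6, 5, -1/2) → (6, -5, -1/2)
T5 reflect across y = 0: (-12, -4, 2) → (-12, 4, 2); (6, -5, -1/2) → (6, 5, -1/2)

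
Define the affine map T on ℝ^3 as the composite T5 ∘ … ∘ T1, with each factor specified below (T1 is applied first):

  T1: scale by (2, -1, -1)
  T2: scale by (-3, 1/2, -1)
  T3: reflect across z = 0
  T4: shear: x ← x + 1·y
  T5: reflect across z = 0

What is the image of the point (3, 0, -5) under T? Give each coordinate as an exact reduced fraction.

T1 scale by (2, -1, -1): (3, 0, -5) → (6, 0, 5)
T2 scale by (-3, 1/2, -1): (6, 0, 5) → (-18, 0, -5)
T3 reflect across z = 0: (-18, 0, -5) → (-18, 0, 5)
T4 shear: x ← x + 1·y: (-18, 0, 5) → (-18, 0, 5)
T5 reflect across z = 0: (-18, 0, 5) → (-18, 0, -5)

T(p) = (-18, 0, -5)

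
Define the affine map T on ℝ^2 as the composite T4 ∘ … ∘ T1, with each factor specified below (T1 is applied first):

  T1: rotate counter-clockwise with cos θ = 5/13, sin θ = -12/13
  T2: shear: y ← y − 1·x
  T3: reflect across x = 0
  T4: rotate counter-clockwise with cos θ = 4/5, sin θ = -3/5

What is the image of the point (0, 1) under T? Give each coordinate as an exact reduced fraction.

T1 rotate counter-clockwise with cos θ = 5/13, sin θ = -12/13: (0, 1) → (12/13, 5/13)
T2 shear: y ← y − 1·x: (12/13, 5/13) → (12/13, -7/13)
T3 reflect across x = 0: (12/13, -7/13) → (-12/13, -7/13)
T4 rotate counter-clockwise with cos θ = 4/5, sin θ = -3/5: (-12/13, -7/13) → (-69/65, 8/65)

T(p) = (-69/65, 8/65)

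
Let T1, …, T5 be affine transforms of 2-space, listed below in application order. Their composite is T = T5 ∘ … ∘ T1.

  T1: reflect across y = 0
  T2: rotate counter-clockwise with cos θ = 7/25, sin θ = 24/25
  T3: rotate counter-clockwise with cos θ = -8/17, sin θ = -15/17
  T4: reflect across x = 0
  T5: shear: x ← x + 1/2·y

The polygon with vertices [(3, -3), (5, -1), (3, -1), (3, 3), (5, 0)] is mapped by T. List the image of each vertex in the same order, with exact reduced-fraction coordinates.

T1 reflect across y = 0: (3, -3) → (3, 3); (5, -1) → (5, 1); (3, -1) → (3, 1); (3, 3) → (3, -3); (5, 0) → (5, 0)
T2 rotate counter-clockwise with cos θ = 7/25, sin θ = 24/25: (3, 3) → (-51/25, 93/25); (5, 1) → (11/25, 127/25); (3, 1) → (-3/25, 79/25); (3, -3) → (93/25, 51/25); (5, 0) → (7/5, 24/5)
T3 rotate counter-clockwise with cos θ = -8/17, sin θ = -15/17: (-51/25, 93/25) → (1803/425, 21/425); (11/25, 127/25) → (1817/425, -1181/425); (-3/25, 79/25) → (1209/425, -587/425); (93/25, 51/25) → (21/425, -1803/425); (7/5, 24/5) → (304/85, -297/85)
T4 reflect across x = 0: (1803/425, 21/425) → (-1803/425, 21/425); (1817/425, -1181/425) → (-1817/425, -1181/425); (1209/425, -587/425) → (-1209/425, -587/425); (21/425, -1803/425) → (-21/425, -1803/425); (304/85, -297/85) → (-304/85, -297/85)
T5 shear: x ← x + 1/2·y: (-1803/425, 21/425) → (-717/170, 21/425); (-1817/425, -1181/425) → (-963/170, -1181/425); (-1209/425, -587/425) → (-601/170, -587/425); (-21/425, -1803/425) → (-369/170, -1803/425); (-304/85, -297/85) → (-181/34, -297/85)

image vertices: (-717/170, 21/425), (-963/170, -1181/425), (-601/170, -587/425), (-369/170, -1803/425), (-181/34, -297/85)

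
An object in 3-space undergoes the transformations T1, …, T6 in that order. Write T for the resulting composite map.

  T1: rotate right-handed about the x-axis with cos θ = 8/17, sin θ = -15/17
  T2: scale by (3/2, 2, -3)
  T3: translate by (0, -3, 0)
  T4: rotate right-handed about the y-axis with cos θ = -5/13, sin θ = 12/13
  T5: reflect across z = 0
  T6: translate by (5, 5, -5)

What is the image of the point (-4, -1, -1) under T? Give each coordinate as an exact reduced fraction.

T1 rotate right-handed about the x-axis with cos θ = 8/17, sin θ = -15/17: (-4, -1, -1) → (-4, -23/17, 7/17)
T2 scale by (3/2, 2, -3): (-4, -23/17, 7/17) → (-6, -46/17, -21/17)
T3 translate by (0, -3, 0): (-6, -46/17, -21/17) → (-6, -97/17, -21/17)
T4 rotate right-handed about the y-axis with cos θ = -5/13, sin θ = 12/13: (-6, -97/17, -21/17) → (258/221, -97/17, 1329/221)
T5 reflect across z = 0: (258/221, -97/17, 1329/221) → (258/221, -97/17, -1329/221)
T6 translate by (5, 5, -5): (258/221, -97/17, -1329/221) → (1363/221, -12/17, -2434/221)

T(p) = (1363/221, -12/17, -2434/221)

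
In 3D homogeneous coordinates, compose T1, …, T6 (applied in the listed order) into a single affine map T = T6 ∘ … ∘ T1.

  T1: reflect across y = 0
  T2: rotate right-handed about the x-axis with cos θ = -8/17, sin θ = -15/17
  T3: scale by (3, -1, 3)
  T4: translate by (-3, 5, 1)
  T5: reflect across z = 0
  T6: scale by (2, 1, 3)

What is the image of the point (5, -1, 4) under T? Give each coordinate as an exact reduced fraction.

T1 reflect across y = 0: (5, -1, 4) → (5, 1, 4)
T2 rotate right-handed about the x-axis with cos θ = -8/17, sin θ = -15/17: (5, 1, 4) → (5, 52/17, -47/17)
T3 scale by (3, -1, 3): (5, 52/17, -47/17) → (15, -52/17, -141/17)
T4 translate by (-3, 5, 1): (15, -52/17, -141/17) → (12, 33/17, -124/17)
T5 reflect across z = 0: (12, 33/17, -124/17) → (12, 33/17, 124/17)
T6 scale by (2, 1, 3): (12, 33/17, 124/17) → (24, 33/17, 372/17)

T(p) = (24, 33/17, 372/17)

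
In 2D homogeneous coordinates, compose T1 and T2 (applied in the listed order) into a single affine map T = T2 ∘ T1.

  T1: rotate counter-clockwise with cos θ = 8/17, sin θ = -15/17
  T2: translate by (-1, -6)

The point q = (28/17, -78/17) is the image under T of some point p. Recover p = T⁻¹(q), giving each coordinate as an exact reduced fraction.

T1 = [8/17 15/17 0; -15/17 8/17 0; 0 0 1]
T2·T1 = [8/17 15/17 -1; -15/17 8/17 -6; 0 0 1]
det M = 1; M⁻¹ = [8/17 -15/17 -82/17; 15/17 8/17 63/17; 0 0 1]
M⁻¹ · (28/17, -78/17)ᵀ = (0, 3)ᵀ

p = (0, 3)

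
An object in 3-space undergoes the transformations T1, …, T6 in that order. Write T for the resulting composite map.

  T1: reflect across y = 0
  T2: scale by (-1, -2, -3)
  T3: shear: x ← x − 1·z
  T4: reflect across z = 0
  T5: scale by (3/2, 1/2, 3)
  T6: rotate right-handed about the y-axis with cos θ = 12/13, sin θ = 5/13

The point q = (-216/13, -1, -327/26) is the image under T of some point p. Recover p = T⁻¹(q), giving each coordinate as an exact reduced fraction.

p = (1, -1, -2)

T1 = [1 0 0 0; 0 -1 0 0; 0 0 1 0; 0 0 0 1]
T2·T1 = [-1 0 0 0; 0 2 0 0; 0 0 -3 0; 0 0 0 1]
T3·…·T1 = [-1 0 3 0; 0 2 0 0; 0 0 -3 0; 0 0 0 1]
T4·…·T1 = [-1 0 3 0; 0 2 0 0; 0 0 3 0; 0 0 0 1]
T5·…·T1 = [-3/2 0 9/2 0; 0 1 0 0; 0 0 9 0; 0 0 0 1]
T6·…·T1 = [-18/13 0 99/13 0; 0 1 0 0; 15/26 0 171/26 0; 0 0 0 1]
det M = -27/2; M⁻¹ = [-19/39 0 22/39 0; 0 1 0 0; 5/117 0 4/39 0; 0 0 0 1]
M⁻¹ · (-216/13, -1, -327/26)ᵀ = (1, -1, -2)ᵀ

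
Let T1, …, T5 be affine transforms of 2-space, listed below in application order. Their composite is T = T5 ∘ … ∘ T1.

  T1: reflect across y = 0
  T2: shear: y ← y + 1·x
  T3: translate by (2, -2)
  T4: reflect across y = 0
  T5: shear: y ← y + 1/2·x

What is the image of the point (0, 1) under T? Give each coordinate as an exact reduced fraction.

T1 reflect across y = 0: (0, 1) → (0, -1)
T2 shear: y ← y + 1·x: (0, -1) → (0, -1)
T3 translate by (2, -2): (0, -1) → (2, -3)
T4 reflect across y = 0: (2, -3) → (2, 3)
T5 shear: y ← y + 1/2·x: (2, 3) → (2, 4)

T(p) = (2, 4)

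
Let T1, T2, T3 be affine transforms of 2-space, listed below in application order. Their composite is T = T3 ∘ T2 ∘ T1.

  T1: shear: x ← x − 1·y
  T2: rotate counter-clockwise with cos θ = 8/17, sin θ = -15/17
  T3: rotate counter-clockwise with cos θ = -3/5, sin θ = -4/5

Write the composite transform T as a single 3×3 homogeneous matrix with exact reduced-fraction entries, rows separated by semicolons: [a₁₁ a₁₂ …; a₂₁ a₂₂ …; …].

T = [-84/85 71/85 0; 13/85 -97/85 0; 0 0 1]

T1 = [1 -1 0; 0 1 0; 0 0 1]
T2·T1 = [8/17 7/17 0; -15/17 23/17 0; 0 0 1]
T3·…·T1 = [-84/85 71/85 0; 13/85 -97/85 0; 0 0 1]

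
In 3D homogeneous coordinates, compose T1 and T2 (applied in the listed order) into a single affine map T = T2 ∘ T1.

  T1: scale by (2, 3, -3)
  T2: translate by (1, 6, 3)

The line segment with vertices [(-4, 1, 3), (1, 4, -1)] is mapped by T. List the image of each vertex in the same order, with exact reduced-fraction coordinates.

image vertices: (-7, 9, -6), (3, 18, 6)

T1 scale by (2, 3, -3): (-4, 1, 3) → (-8, 3, -9); (1, 4, -1) → (2, 12, 3)
T2 translate by (1, 6, 3): (-8, 3, -9) → (-7, 9, -6); (2, 12, 3) → (3, 18, 6)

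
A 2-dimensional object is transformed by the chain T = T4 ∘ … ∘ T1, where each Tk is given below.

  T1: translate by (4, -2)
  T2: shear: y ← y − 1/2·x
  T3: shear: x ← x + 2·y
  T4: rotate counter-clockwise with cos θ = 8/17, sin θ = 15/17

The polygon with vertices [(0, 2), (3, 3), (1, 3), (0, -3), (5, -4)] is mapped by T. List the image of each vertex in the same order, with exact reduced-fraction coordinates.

T1 translate by (4, -2): (0, 2) → (4, 0); (3, 3) → (7, 1); (1, 3) → (5, 1); (0, -3) → (4, -5); (5, -4) → (9, -6)
T2 shear: y ← y − 1/2·x: (4, 0) → (4, -2); (7, 1) → (7, -5/2); (5, 1) → (5, -3/2); (4, -5) → (4, -7); (9, -6) → (9, -21/2)
T3 shear: x ← x + 2·y: (4, -2) → (0, -2); (7, -5/2) → (2, -5/2); (5, -3/2) → (2, -3/2); (4, -7) → (-10, -7); (9, -21/2) → (-12, -21/2)
T4 rotate counter-clockwise with cos θ = 8/17, sin θ = 15/17: (0, -2) → (30/17, -16/17); (2, -5/2) → (107/34, 10/17); (2, -3/2) → (77/34, 18/17); (-10, -7) → (25/17, -206/17); (-12, -21/2) → (123/34, -264/17)

image vertices: (30/17, -16/17), (107/34, 10/17), (77/34, 18/17), (25/17, -206/17), (123/34, -264/17)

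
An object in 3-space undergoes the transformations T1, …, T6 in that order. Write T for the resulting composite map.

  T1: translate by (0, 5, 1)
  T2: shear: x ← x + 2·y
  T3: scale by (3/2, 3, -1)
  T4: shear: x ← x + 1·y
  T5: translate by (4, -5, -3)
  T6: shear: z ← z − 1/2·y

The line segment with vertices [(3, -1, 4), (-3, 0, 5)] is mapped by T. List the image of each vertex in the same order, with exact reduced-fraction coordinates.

image vertices: (65/2, 7, -23/2), (59/2, 10, -14)

T1 translate by (0, 5, 1): (3, -1, 4) → (3, 4, 5); (-3, 0, 5) → (-3, 5, 6)
T2 shear: x ← x + 2·y: (3, 4, 5) → (11, 4, 5); (-3, 5, 6) → (7, 5, 6)
T3 scale by (3/2, 3, -1): (11, 4, 5) → (33/2, 12, -5); (7, 5, 6) → (21/2, 15, -6)
T4 shear: x ← x + 1·y: (33/2, 12, -5) → (57/2, 12, -5); (21/2, 15, -6) → (51/2, 15, -6)
T5 translate by (4, -5, -3): (57/2, 12, -5) → (65/2, 7, -8); (51/2, 15, -6) → (59/2, 10, -9)
T6 shear: z ← z − 1/2·y: (65/2, 7, -8) → (65/2, 7, -23/2); (59/2, 10, -9) → (59/2, 10, -14)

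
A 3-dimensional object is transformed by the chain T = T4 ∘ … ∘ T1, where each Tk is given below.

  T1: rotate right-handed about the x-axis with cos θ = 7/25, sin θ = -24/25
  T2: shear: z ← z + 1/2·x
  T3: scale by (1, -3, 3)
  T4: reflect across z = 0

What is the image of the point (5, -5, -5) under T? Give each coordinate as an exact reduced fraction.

T(p) = (5, 93/5, -177/10)

T1 rotate right-handed about the x-axis with cos θ = 7/25, sin θ = -24/25: (5, -5, -5) → (5, -31/5, 17/5)
T2 shear: z ← z + 1/2·x: (5, -31/5, 17/5) → (5, -31/5, 59/10)
T3 scale by (1, -3, 3): (5, -31/5, 59/10) → (5, 93/5, 177/10)
T4 reflect across z = 0: (5, 93/5, 177/10) → (5, 93/5, -177/10)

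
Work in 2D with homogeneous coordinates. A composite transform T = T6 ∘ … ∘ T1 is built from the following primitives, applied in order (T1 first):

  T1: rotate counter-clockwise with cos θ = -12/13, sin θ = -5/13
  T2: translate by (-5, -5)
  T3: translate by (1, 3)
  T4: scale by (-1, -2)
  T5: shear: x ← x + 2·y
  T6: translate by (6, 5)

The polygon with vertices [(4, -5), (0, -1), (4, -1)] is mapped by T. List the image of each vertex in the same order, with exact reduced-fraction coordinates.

image vertices: (147/13, 37/13), (191/13, 93/13), (319/13, 133/13)

T1 rotate counter-clockwise with cos θ = -12/13, sin θ = -5/13: (4, -5) → (-73/13, 40/13); (0, -1) → (-5/13, 12/13); (4, -1) → (-53/13, -8/13)
T2 translate by (-5, -5): (-73/13, 40/13) → (-138/13, -25/13); (-5/13, 12/13) → (-70/13, -53/13); (-53/13, -8/13) → (-118/13, -73/13)
T3 translate by (1, 3): (-138/13, -25/13) → (-125/13, 14/13); (-70/13, -53/13) → (-57/13, -14/13); (-118/13, -73/13) → (-105/13, -34/13)
T4 scale by (-1, -2): (-125/13, 14/13) → (125/13, -28/13); (-57/13, -14/13) → (57/13, 28/13); (-105/13, -34/13) → (105/13, 68/13)
T5 shear: x ← x + 2·y: (125/13, -28/13) → (69/13, -28/13); (57/13, 28/13) → (113/13, 28/13); (105/13, 68/13) → (241/13, 68/13)
T6 translate by (6, 5): (69/13, -28/13) → (147/13, 37/13); (113/13, 28/13) → (191/13, 93/13); (241/13, 68/13) → (319/13, 133/13)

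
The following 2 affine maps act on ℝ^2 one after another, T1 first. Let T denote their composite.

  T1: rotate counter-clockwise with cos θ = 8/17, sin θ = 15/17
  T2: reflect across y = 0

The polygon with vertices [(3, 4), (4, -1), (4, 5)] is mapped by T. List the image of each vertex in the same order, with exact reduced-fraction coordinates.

image vertices: (-36/17, -77/17), (47/17, -52/17), (-43/17, -100/17)

T1 rotate counter-clockwise with cos θ = 8/17, sin θ = 15/17: (3, 4) → (-36/17, 77/17); (4, -1) → (47/17, 52/17); (4, 5) → (-43/17, 100/17)
T2 reflect across y = 0: (-36/17, 77/17) → (-36/17, -77/17); (47/17, 52/17) → (47/17, -52/17); (-43/17, 100/17) → (-43/17, -100/17)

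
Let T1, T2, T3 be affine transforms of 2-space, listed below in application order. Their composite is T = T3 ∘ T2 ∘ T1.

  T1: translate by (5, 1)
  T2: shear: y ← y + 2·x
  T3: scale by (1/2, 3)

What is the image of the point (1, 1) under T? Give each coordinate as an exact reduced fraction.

T1 translate by (5, 1): (1, 1) → (6, 2)
T2 shear: y ← y + 2·x: (6, 2) → (6, 14)
T3 scale by (1/2, 3): (6, 14) → (3, 42)

T(p) = (3, 42)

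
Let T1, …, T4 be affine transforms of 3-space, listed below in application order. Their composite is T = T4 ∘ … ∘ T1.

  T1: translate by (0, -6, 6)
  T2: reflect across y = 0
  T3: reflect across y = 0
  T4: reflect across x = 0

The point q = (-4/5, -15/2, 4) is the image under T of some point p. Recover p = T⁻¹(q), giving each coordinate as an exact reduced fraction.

p = (4/5, -3/2, -2)

T1 = [1 0 0 0; 0 1 0 -6; 0 0 1 6; 0 0 0 1]
T2·T1 = [1 0 0 0; 0 -1 0 6; 0 0 1 6; 0 0 0 1]
T3·…·T1 = [1 0 0 0; 0 1 0 -6; 0 0 1 6; 0 0 0 1]
T4·…·T1 = [-1 0 0 0; 0 1 0 -6; 0 0 1 6; 0 0 0 1]
det M = -1; M⁻¹ = [-1 0 0 0; 0 1 0 6; 0 0 1 -6; 0 0 0 1]
M⁻¹ · (-4/5, -15/2, 4)ᵀ = (4/5, -3/2, -2)ᵀ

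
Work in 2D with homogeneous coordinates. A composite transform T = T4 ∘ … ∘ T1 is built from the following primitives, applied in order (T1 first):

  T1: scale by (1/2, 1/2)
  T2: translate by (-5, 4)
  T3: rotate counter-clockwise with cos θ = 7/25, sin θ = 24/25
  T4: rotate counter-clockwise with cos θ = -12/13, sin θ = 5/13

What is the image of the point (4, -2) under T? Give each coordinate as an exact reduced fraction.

T1 scale by (1/2, 1/2): (4, -2) → (2, -1)
T2 translate by (-5, 4): (2, -1) → (-3, 3)
T3 rotate counter-clockwise with cos θ = 7/25, sin θ = 24/25: (-3, 3) → (-93/25, -51/25)
T4 rotate counter-clockwise with cos θ = -12/13, sin θ = 5/13: (-93/25, -51/25) → (1371/325, 147/325)

T(p) = (1371/325, 147/325)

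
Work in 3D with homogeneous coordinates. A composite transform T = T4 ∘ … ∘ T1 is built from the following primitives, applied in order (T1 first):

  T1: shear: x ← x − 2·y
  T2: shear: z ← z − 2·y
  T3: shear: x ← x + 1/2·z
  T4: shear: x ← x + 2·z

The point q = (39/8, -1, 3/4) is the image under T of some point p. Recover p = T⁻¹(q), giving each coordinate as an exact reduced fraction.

p = (1, -1, -5/4)

T1 = [1 -2 0 0; 0 1 0 0; 0 0 1 0; 0 0 0 1]
T2·T1 = [1 -2 0 0; 0 1 0 0; 0 -2 1 0; 0 0 0 1]
T3·…·T1 = [1 -3 1/2 0; 0 1 0 0; 0 -2 1 0; 0 0 0 1]
T4·…·T1 = [1 -7 5/2 0; 0 1 0 0; 0 -2 1 0; 0 0 0 1]
det M = 1; M⁻¹ = [1 2 -5/2 0; 0 1 0 0; 0 2 1 0; 0 0 0 1]
M⁻¹ · (39/8, -1, 3/4)ᵀ = (1, -1, -5/4)ᵀ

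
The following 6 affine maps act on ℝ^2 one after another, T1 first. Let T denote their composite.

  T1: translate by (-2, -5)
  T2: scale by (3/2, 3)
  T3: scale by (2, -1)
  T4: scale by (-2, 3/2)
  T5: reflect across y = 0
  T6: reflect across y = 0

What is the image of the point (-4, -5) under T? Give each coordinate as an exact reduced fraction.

T(p) = (36, 45)

T1 translate by (-2, -5): (-4, -5) → (-6, -10)
T2 scale by (3/2, 3): (-6, -10) → (-9, -30)
T3 scale by (2, -1): (-9, -30) → (-18, 30)
T4 scale by (-2, 3/2): (-18, 30) → (36, 45)
T5 reflect across y = 0: (36, 45) → (36, -45)
T6 reflect across y = 0: (36, -45) → (36, 45)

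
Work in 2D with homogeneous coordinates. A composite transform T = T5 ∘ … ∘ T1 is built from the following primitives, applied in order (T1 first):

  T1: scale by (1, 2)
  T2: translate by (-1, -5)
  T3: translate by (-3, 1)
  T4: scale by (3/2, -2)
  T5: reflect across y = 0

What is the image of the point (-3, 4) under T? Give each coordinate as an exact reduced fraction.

T(p) = (-21/2, 8)

T1 scale by (1, 2): (-3, 4) → (-3, 8)
T2 translate by (-1, -5): (-3, 8) → (-4, 3)
T3 translate by (-3, 1): (-4, 3) → (-7, 4)
T4 scale by (3/2, -2): (-7, 4) → (-21/2, -8)
T5 reflect across y = 0: (-21/2, -8) → (-21/2, 8)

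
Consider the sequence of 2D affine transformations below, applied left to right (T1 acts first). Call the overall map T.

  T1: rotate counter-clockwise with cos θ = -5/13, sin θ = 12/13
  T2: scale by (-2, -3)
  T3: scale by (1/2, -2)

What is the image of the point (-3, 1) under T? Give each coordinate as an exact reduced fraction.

T1 rotate counter-clockwise with cos θ = -5/13, sin θ = 12/13: (-3, 1) → (3/13, -41/13)
T2 scale by (-2, -3): (3/13, -41/13) → (-6/13, 123/13)
T3 scale by (1/2, -2): (-6/13, 123/13) → (-3/13, -246/13)

T(p) = (-3/13, -246/13)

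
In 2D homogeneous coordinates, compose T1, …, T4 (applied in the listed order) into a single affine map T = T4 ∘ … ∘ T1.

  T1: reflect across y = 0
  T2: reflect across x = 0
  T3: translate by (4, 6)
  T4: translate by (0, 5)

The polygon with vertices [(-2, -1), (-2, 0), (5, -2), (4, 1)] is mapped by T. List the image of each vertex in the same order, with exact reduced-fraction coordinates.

image vertices: (6, 12), (6, 11), (-1, 13), (0, 10)

T1 reflect across y = 0: (-2, -1) → (-2, 1); (-2, 0) → (-2, 0); (5, -2) → (5, 2); (4, 1) → (4, -1)
T2 reflect across x = 0: (-2, 1) → (2, 1); (-2, 0) → (2, 0); (5, 2) → (-5, 2); (4, -1) → (-4, -1)
T3 translate by (4, 6): (2, 1) → (6, 7); (2, 0) → (6, 6); (-5, 2) → (-1, 8); (-4, -1) → (0, 5)
T4 translate by (0, 5): (6, 7) → (6, 12); (6, 6) → (6, 11); (-1, 8) → (-1, 13); (0, 5) → (0, 10)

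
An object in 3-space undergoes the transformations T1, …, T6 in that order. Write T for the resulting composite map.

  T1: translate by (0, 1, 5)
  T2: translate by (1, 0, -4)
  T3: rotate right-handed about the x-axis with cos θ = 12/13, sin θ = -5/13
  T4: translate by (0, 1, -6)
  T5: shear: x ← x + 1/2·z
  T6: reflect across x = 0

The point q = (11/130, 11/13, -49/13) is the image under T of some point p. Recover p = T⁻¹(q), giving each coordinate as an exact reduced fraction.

p = (4/5, -2, 1)

T1 = [1 0 0 0; 0 1 0 1; 0 0 1 5; 0 0 0 1]
T2·T1 = [1 0 0 1; 0 1 0 1; 0 0 1 1; 0 0 0 1]
T3·…·T1 = [1 0 0 1; 0 12/13 5/13 17/13; 0 -5/13 12/13 7/13; 0 0 0 1]
T4·…·T1 = [1 0 0 1; 0 12/13 5/13 30/13; 0 -5/13 12/13 -71/13; 0 0 0 1]
T5·…·T1 = [1 -5/26 6/13 -45/26; 0 12/13 5/13 30/13; 0 -5/13 12/13 -71/13; 0 0 0 1]
T6·…·T1 = [-1 5/26 -6/13 45/26; 0 12/13 5/13 30/13; 0 -5/13 12/13 -71/13; 0 0 0 1]
det M = -1; M⁻¹ = [-1 0 -1/2 -1; 0 12/13 -5/13 -55/13; 0 5/13 12/13 54/13; 0 0 0 1]
M⁻¹ · (11/130, 11/13, -49/13)ᵀ = (4/5, -2, 1)ᵀ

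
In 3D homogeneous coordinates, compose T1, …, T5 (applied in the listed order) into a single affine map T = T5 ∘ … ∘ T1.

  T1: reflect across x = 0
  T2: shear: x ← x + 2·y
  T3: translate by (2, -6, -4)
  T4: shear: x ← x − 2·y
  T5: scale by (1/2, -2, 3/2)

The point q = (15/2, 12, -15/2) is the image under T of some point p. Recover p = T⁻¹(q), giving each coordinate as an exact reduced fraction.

p = (-1, 0, -1)

T1 = [-1 0 0 0; 0 1 0 0; 0 0 1 0; 0 0 0 1]
T2·T1 = [-1 2 0 0; 0 1 0 0; 0 0 1 0; 0 0 0 1]
T3·…·T1 = [-1 2 0 2; 0 1 0 -6; 0 0 1 -4; 0 0 0 1]
T4·…·T1 = [-1 0 0 14; 0 1 0 -6; 0 0 1 -4; 0 0 0 1]
T5·…·T1 = [-1/2 0 0 7; 0 -2 0 12; 0 0 3/2 -6; 0 0 0 1]
det M = 3/2; M⁻¹ = [-2 0 0 14; 0 -1/2 0 6; 0 0 2/3 4; 0 0 0 1]
M⁻¹ · (15/2, 12, -15/2)ᵀ = (-1, 0, -1)ᵀ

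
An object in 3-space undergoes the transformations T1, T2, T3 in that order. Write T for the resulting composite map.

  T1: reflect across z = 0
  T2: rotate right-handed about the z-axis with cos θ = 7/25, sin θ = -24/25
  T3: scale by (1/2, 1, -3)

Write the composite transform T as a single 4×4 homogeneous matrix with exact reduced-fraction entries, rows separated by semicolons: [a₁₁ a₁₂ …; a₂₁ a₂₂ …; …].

T1 = [1 0 0 0; 0 1 0 0; 0 0 -1 0; 0 0 0 1]
T2·T1 = [7/25 24/25 0 0; -24/25 7/25 0 0; 0 0 -1 0; 0 0 0 1]
T3·…·T1 = [7/50 12/25 0 0; -24/25 7/25 0 0; 0 0 3 0; 0 0 0 1]

T = [7/50 12/25 0 0; -24/25 7/25 0 0; 0 0 3 0; 0 0 0 1]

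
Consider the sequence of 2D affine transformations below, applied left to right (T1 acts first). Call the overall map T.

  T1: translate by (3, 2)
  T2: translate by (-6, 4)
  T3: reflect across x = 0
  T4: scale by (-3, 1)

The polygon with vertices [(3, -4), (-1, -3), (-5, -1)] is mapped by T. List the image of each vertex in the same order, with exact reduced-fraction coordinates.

image vertices: (0, 2), (-12, 3), (-24, 5)

T1 translate by (3, 2): (3, -4) → (6, -2); (-1, -3) → (2, -1); (-5, -1) → (-2, 1)
T2 translate by (-6, 4): (6, -2) → (0, 2); (2, -1) → (-4, 3); (-2, 1) → (-8, 5)
T3 reflect across x = 0: (0, 2) → (0, 2); (-4, 3) → (4, 3); (-8, 5) → (8, 5)
T4 scale by (-3, 1): (0, 2) → (0, 2); (4, 3) → (-12, 3); (8, 5) → (-24, 5)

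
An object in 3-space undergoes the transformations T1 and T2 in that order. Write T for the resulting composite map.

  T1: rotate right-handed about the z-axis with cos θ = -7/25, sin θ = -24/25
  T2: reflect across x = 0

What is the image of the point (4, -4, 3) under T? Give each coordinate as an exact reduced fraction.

T1 rotate right-handed about the z-axis with cos θ = -7/25, sin θ = -24/25: (4, -4, 3) → (-124/25, -68/25, 3)
T2 reflect across x = 0: (-124/25, -68/25, 3) → (124/25, -68/25, 3)

T(p) = (124/25, -68/25, 3)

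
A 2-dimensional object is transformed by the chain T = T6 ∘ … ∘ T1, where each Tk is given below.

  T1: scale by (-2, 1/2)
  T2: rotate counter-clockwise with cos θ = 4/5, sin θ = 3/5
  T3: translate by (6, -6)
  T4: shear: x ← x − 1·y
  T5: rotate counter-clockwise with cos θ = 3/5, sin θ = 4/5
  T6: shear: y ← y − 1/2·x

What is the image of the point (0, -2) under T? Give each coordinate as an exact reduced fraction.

T1 scale by (-2, 1/2): (0, -2) → (0, -1)
T2 rotate counter-clockwise with cos θ = 4/5, sin θ = 3/5: (0, -1) → (3/5, -4/5)
T3 translate by (6, -6): (3/5, -4/5) → (33/5, -34/5)
T4 shear: x ← x − 1·y: (33/5, -34/5) → (67/5, -34/5)
T5 rotate counter-clockwise with cos θ = 3/5, sin θ = 4/5: (67/5, -34/5) → (337/25, 166/25)
T6 shear: y ← y − 1/2·x: (337/25, 166/25) → (337/25, -1/10)

T(p) = (337/25, -1/10)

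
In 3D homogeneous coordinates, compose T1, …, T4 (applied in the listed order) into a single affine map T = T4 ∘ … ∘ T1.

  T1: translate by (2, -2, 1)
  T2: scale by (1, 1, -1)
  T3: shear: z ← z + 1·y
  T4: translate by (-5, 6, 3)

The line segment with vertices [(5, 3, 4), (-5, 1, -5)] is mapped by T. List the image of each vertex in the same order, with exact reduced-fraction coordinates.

T1 translate by (2, -2, 1): (5, 3, 4) → (7, 1, 5); (-5, 1, -5) → (-3, -1, -4)
T2 scale by (1, 1, -1): (7, 1, 5) → (7, 1, -5); (-3, -1, -4) → (-3, -1, 4)
T3 shear: z ← z + 1·y: (7, 1, -5) → (7, 1, -4); (-3, -1, 4) → (-3, -1, 3)
T4 translate by (-5, 6, 3): (7, 1, -4) → (2, 7, -1); (-3, -1, 3) → (-8, 5, 6)

image vertices: (2, 7, -1), (-8, 5, 6)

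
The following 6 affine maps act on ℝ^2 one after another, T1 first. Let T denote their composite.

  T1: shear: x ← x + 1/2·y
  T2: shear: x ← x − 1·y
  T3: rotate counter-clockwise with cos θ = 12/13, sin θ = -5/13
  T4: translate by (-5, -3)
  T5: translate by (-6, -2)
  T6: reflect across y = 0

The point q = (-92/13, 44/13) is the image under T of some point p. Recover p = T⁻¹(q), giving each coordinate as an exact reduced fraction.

p = (9/2, 3)

T1 = [1 1/2 0; 0 1 0; 0 0 1]
T2·T1 = [1 -1/2 0; 0 1 0; 0 0 1]
T3·…·T1 = [12/13 -1/13 0; -5/13 29/26 0; 0 0 1]
T4·…·T1 = [12/13 -1/13 -5; -5/13 29/26 -3; 0 0 1]
T5·…·T1 = [12/13 -1/13 -11; -5/13 29/26 -5; 0 0 1]
T6·…·T1 = [12/13 -1/13 -11; 5/13 -29/26 5; 0 0 1]
det M = -1; M⁻¹ = [29/26 -1/13 329/26; 5/13 -12/13 115/13; 0 0 1]
M⁻¹ · (-92/13, 44/13)ᵀ = (9/2, 3)ᵀ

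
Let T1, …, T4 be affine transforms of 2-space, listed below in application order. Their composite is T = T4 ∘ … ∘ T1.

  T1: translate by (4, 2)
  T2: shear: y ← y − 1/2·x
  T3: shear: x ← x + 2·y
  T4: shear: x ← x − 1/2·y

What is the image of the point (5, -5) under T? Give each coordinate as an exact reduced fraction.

T1 translate by (4, 2): (5, -5) → (9, -3)
T2 shear: y ← y − 1/2·x: (9, -3) → (9, -15/2)
T3 shear: x ← x + 2·y: (9, -15/2) → (-6, -15/2)
T4 shear: x ← x − 1/2·y: (-6, -15/2) → (-9/4, -15/2)

T(p) = (-9/4, -15/2)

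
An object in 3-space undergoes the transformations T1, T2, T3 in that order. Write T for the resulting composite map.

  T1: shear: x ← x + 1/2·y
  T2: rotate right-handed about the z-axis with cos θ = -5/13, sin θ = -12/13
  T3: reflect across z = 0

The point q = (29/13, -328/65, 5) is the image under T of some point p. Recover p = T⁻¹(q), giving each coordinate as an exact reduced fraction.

p = (9/5, 4, -5)

T1 = [1 1/2 0 0; 0 1 0 0; 0 0 1 0; 0 0 0 1]
T2·T1 = [-5/13 19/26 0 0; -12/13 -11/13 0 0; 0 0 1 0; 0 0 0 1]
T3·…·T1 = [-5/13 19/26 0 0; -12/13 -11/13 0 0; 0 0 -1 0; 0 0 0 1]
det M = -1; M⁻¹ = [-11/13 -19/26 0 0; 12/13 -5/13 0 0; 0 0 -1 0; 0 0 0 1]
M⁻¹ · (29/13, -328/65, 5)ᵀ = (9/5, 4, -5)ᵀ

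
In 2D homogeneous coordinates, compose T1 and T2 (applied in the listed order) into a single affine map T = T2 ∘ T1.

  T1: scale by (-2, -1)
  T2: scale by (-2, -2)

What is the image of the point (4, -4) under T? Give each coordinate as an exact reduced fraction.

T1 scale by (-2, -1): (4, -4) → (-8, 4)
T2 scale by (-2, -2): (-8, 4) → (16, -8)

T(p) = (16, -8)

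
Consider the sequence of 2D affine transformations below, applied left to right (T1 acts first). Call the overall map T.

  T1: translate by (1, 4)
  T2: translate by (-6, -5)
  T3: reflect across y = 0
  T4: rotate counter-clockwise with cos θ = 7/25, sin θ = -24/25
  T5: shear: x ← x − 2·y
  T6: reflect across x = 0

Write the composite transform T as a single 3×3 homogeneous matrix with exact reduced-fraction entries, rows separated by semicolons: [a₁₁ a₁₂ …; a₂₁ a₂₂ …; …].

T1 = [1 0 1; 0 1 4; 0 0 1]
T2·T1 = [1 0 -5; 0 1 -1; 0 0 1]
T3·…·T1 = [1 0 -5; 0 -1 1; 0 0 1]
T4·…·T1 = [7/25 -24/25 -11/25; -24/25 -7/25 127/25; 0 0 1]
T5·…·T1 = [11/5 -2/5 -53/5; -24/25 -7/25 127/25; 0 0 1]
T6·…·T1 = [-11/5 2/5 53/5; -24/25 -7/25 127/25; 0 0 1]

T = [-11/5 2/5 53/5; -24/25 -7/25 127/25; 0 0 1]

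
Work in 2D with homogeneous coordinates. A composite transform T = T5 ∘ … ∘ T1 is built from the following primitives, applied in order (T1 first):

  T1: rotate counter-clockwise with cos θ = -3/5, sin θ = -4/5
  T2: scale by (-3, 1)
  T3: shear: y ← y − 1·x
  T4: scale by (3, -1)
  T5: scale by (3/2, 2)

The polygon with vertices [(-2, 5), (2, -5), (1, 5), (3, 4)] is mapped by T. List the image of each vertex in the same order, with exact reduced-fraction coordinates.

image vertices: (-351/5, -142/5), (351/5, 142/5), (-459/10, -64/5), (-189/10, 6/5)

T1 rotate counter-clockwise with cos θ = -3/5, sin θ = -4/5: (-2, 5) → (26/5, -7/5); (2, -5) → (-26/5, 7/5); (1, 5) → (17/5, -19/5); (3, 4) → (7/5, -24/5)
T2 scale by (-3, 1): (26/5, -7/5) → (-78/5, -7/5); (-26/5, 7/5) → (78/5, 7/5); (17/5, -19/5) → (-51/5, -19/5); (7/5, -24/5) → (-21/5, -24/5)
T3 shear: y ← y − 1·x: (-78/5, -7/5) → (-78/5, 71/5); (78/5, 7/5) → (78/5, -71/5); (-51/5, -19/5) → (-51/5, 32/5); (-21/5, -24/5) → (-21/5, -3/5)
T4 scale by (3, -1): (-78/5, 71/5) → (-234/5, -71/5); (78/5, -71/5) → (234/5, 71/5); (-51/5, 32/5) → (-153/5, -32/5); (-21/5, -3/5) → (-63/5, 3/5)
T5 scale by (3/2, 2): (-234/5, -71/5) → (-351/5, -142/5); (234/5, 71/5) → (351/5, 142/5); (-153/5, -32/5) → (-459/10, -64/5); (-63/5, 3/5) → (-189/10, 6/5)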